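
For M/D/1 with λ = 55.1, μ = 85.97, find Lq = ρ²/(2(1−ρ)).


ρ = 55.1/85.97 = 0.6409
M/D/1: Lq = ρ²/(2(1−ρ)) = 0.4108/(2·0.3591) = 0.57199

Final: 0.57199


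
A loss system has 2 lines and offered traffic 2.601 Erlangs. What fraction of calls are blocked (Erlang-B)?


B(c,a) = (a^c/c!) / Σ_{k=0}^{c} a^k/k!
a^2/2! = 3.382601
Σ terms (k=0..2): 1.00000 + 2.60100 + 3.38260 = 6.983600
B = 3.382601/6.983600 = 0.484363

Final: 0.484363


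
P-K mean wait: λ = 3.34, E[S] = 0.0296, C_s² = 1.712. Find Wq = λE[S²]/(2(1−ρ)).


ρ = λ·E[S] = 3.34·0.0296 = 0.09886
E[S²] = E[S]²(1+C_s²) = 0.0296²·(1+1.712) = 0.002376
Wq = λ·E[S²]/(2(1−ρ)) = 3.34·0.002376/(2·0.9011) = 0.004404 hr

Final: 0.004404 hr


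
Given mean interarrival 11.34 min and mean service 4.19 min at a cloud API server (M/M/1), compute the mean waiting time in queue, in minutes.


λ = 60/11.34 = 5.2910 /hr
μ = 60/4.19 = 14.3198 /hr
ρ = λ/μ = 5.2910/14.3198 = 0.3695
Wq = ρ/(μ−λ) = 0.3695/(14.3198−5.2910) = 0.04092 hr
In minutes: 0.04092·60 = 2.455 min

Final: 2.455 min


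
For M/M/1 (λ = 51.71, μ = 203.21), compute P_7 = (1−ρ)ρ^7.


ρ = 51.71/203.21 = 0.2545
P_n = (1−ρ)·ρ^n = (1 − 0.2545)·0.2545^7 = 0.7455·0.00006909 = 0.00005151

Final: 0.00005151


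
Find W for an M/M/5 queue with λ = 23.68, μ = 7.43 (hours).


a = 3.1871; ρ = 0.6374; P₀ = 0.037711
Lq = P₀·a^c·ρ/(c!(1−ρ)²) = 0.50102
Wq = Lq/λ = 0.50102/23.68 = 0.02116 hr
W = Wq + 1/μ = 0.02116 + 0.13459 = 0.15575 hr

Final: 0.15575 hr


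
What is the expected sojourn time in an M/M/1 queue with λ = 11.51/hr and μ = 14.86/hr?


W = 1/(μ−λ) = 1/(14.86 − 11.51) = 1/3.35 = 0.2985 hr

Final: 0.2985 hr


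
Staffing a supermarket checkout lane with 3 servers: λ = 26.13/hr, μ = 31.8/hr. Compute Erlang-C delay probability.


a = λ/μ = 0.8217; ρ = a/3 = 0.2739
P₀ = 0.437323 (from M/M/c formula)
C(c,a) = [a^c/(c!(1−ρ))]·P₀ = [0.55480/(6·0.7261)]·0.437323
= 0.12735·0.437323 = 0.055692

Final: 0.055692


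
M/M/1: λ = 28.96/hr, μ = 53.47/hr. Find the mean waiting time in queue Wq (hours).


ρ = 28.96/53.47 = 0.5416
Wq = ρ/(μ−λ) = 0.5416/(53.47 − 28.96) = 0.5416/24.51 = 0.02210 hr

Final: 0.02210 hr


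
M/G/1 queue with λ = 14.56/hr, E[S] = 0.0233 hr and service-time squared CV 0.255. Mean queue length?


ρ = λ·E[S] = 14.56·0.0233 = 0.3392
Lq = ρ²(1+C_s²)/(2(1−ρ)) = 0.1151·(1+0.255)/(2·0.6608)
= 0.1151·1.2550/1.3215 = 0.10930

Final: 0.10930


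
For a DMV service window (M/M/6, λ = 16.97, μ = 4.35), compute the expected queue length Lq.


a = λ/μ = 3.9011; ρ = a/6 = 0.6502
P₀ = 0.018663
Lq = P₀·a^c·ρ / (c!·(1−ρ)²) = 0.018663·3524.97071·0.6502/(720·0.12237)
= 0.48550

Final: 0.48550


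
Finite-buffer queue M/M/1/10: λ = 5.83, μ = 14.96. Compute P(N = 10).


ρ = λ/μ = 5.83/14.96 = 0.3897
P_K = (1−ρ)ρ^K/(1−ρ^(K+1)) = (0.6103·0.00008079)/(1 − 0.00003149)
= 0.00004931/0.999969 = 0.00004931

Final: 0.00004931


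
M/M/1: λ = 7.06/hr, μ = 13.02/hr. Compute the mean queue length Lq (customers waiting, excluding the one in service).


ρ = 7.06/13.02 = 0.5422
Lq = ρ²/(1−ρ) = 0.2940/0.4578 = 0.6423

Final: 0.6423


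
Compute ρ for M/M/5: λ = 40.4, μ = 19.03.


ρ = λ/(cμ) = 40.4/(5·19.03) = 40.4/95.15 = 0.4246

Final: 0.4246


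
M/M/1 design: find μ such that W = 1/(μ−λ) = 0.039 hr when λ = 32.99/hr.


W = 1/(μ−λ) ⇒ μ − λ = 1/W = 1/0.039 = 25.6410
μ = λ + 1/W = 32.99 + 25.6410 = 58.6310 per hr

Final: 58.6310 /hr


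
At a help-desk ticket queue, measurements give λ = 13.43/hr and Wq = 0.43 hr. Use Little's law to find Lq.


Lq = λWq = 13.43·0.43 = 5.7749

Final: 5.7749


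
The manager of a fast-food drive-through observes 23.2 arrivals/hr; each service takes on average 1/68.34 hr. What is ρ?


ρ = λ/μ = 23.2/68.34 = 0.3395

Final: 0.3395


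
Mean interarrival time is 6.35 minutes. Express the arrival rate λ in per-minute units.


λ = 1/(interarrival time) in consistent units.
1 minute = 1 min, so λ = 1/6.35 = 0.1575 per minute

Final: 0.1575 /min


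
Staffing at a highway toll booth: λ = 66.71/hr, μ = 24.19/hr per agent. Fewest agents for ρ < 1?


Stability requires cμ > λ ⇔ c > λ/μ.
λ/μ = 66.71/24.19 = 2.7578
Minimum integer c = ⌊2.7578⌋ + 1 = 3
Check: 3·24.19 = 72.57 > 66.71, while 2·24.19 = 48.38 ≤ 66.71

Final: 3 servers


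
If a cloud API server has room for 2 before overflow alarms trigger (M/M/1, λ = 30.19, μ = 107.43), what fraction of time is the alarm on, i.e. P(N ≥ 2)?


ρ = 30.19/107.43 = 0.2810
P(N ≥ n) = ρ^n = 0.2810^2 = 0.078972

Final: 0.078972


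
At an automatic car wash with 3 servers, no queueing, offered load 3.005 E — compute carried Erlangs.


B(3,3.005) = 0.346753 (Erlang-B)
Carried load = a(1 − B) = 3.005·(1 − 0.346753) = 3.005·0.653247 = 1.9630 E

Final: 1.9630 Erlangs


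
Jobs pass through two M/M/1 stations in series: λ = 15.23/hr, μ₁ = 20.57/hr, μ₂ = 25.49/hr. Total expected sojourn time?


Each node sees arrival rate λ = 15.23/hr (tandem ⇒ throughput preserved).
W₁ = 1/(μ₁−λ) = 1/(20.57−15.23) = 0.18727 hr
W₂ = 1/(μ₂−λ) = 1/(25.49−15.23) = 0.09747 hr
W_total = W₁ + W₂ = 0.18727 + 0.09747 = 0.28473 hr

Final: 0.28473 hr


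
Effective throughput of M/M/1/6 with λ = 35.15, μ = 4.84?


ρ = 7.2624; P_K = (1−ρ)ρ^6/(1−ρ^7) = 0.862305
λ_eff = λ(1 − P_K) = 35.15·(1 − 0.862305) = 35.15·0.137695 = 4.8400 /hr

Final: 4.8400 /hr


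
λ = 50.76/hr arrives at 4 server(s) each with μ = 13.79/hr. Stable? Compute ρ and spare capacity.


Total capacity cμ = 4·13.79 = 55.16/hr
ρ = λ/(cμ) = 50.76/55.16 = 0.9202
Stable ⇔ ρ < 1: YES
Spare capacity = cμ − λ = 55.16 − 50.76 = 4.40/hr

Final: ρ = 0.9202; stable; margin = 4.40/hr


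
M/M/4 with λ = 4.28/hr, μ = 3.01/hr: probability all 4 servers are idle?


a = λ/μ = 4.28/3.01 = 1.4219; ρ = a/c = 0.3555
Σ_{k=0}^{3} a^k/k! (terms k=0..3) = 1.00000 + 1.42193 + 1.01094 + 0.47916 = 3.91202
Tail: a^4/(4!(1−ρ)) = 4.08798/(24·0.6445) = 0.26428
P₀ = 1/(3.91202 + 0.26428) = 1/4.17630 = 0.239446

Final: 0.239446


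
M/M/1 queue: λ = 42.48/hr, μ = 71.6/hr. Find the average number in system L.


ρ = λ/μ = 42.48/71.6 = 0.5933
L = ρ/(1−ρ) = 0.5933/(1 − 0.5933) = 0.5933/0.4067 = 1.4588

Final: 1.4588


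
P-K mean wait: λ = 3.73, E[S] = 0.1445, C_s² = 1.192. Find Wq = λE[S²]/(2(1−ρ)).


ρ = λ·E[S] = 3.73·0.1445 = 0.5390
E[S²] = E[S]²(1+C_s²) = 0.1445²·(1+1.192) = 0.045770
Wq = λ·E[S²]/(2(1−ρ)) = 3.73·0.045770/(2·0.4610) = 0.18516 hr

Final: 0.18516 hr


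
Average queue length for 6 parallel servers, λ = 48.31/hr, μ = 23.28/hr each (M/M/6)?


a = λ/μ = 2.0752; ρ = a/6 = 0.3459
P₀ = 0.125303
Lq = P₀·a^c·ρ / (c!·(1−ρ)²) = 0.125303·79.85909·0.3459/(720·0.42790)
= 0.01123

Final: 0.01123


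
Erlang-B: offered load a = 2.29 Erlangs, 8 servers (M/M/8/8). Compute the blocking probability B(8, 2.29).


B(c,a) = (a^c/c!) / Σ_{k=0}^{c} a^k/k!
a^8/8! = 0.018757
Σ terms (k=0..8): 1.00000 + 2.29000 + 2.62205 + 2.00150 + 1.14586 + 0.52480 + 0.20030 + 0.06553 + 0.01876 = 9.868792
B = 0.018757/9.868792 = 0.001901

Final: 0.001901


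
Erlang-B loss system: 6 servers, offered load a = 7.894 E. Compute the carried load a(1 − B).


B(6,7.894) = 0.383935 (Erlang-B)
Carried load = a(1 − B) = 7.894·(1 − 0.383935) = 7.894·0.616065 = 4.8632 E

Final: 4.8632 Erlangs


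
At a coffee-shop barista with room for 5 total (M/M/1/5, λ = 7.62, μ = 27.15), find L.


ρ = 7.62/27.15 = 0.2807
L = ρ[1 − (K+1)ρ^K + Kρ^(K+1)] / [(1−ρ)(1−ρ^(K+1))]
Numerator: 0.2807·(1 − 6·0.001742 + 5·0.0004888) = 0.278416
Denominator: (0.7193)·(0.999511) = 0.718985
L = 0.278416/0.718985 = 0.3872

Final: 0.3872


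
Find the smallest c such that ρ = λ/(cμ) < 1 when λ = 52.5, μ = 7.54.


Stability requires cμ > λ ⇔ c > λ/μ.
λ/μ = 52.5/7.54 = 6.9629
Minimum integer c = ⌊6.9629⌋ + 1 = 7
Check: 7·7.54 = 52.78 > 52.5, while 6·7.54 = 45.24 ≤ 52.5

Final: 7 servers


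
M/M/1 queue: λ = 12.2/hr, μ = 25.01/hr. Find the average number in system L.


ρ = λ/μ = 12.2/25.01 = 0.4878
L = ρ/(1−ρ) = 0.4878/(1 − 0.4878) = 0.4878/0.5122 = 0.9524

Final: 0.9524


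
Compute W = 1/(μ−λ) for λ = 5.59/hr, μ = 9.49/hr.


W = 1/(μ−λ) = 1/(9.49 − 5.59) = 1/3.90 = 0.2564 hr

Final: 0.2564 hr


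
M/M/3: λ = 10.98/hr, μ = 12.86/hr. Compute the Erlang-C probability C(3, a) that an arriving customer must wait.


a = λ/μ = 0.8538; ρ = a/3 = 0.2846
P₀ = 0.423135 (from M/M/c formula)
C(c,a) = [a^c/(c!(1−ρ))]·P₀ = [0.62242/(6·0.7154)]·0.423135
= 0.14501·0.423135 = 0.061357

Final: 0.061357


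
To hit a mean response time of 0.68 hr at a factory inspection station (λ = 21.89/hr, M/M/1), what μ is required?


W = 1/(μ−λ) ⇒ μ − λ = 1/W = 1/0.68 = 1.4706
μ = λ + 1/W = 21.89 + 1.4706 = 23.3606 per hr

Final: 23.3606 /hr


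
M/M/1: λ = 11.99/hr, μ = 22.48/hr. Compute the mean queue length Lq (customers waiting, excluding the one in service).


ρ = 11.99/22.48 = 0.5334
Lq = ρ²/(1−ρ) = 0.2845/0.4666 = 0.6096

Final: 0.6096


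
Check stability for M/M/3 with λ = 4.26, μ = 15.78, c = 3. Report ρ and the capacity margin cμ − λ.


Total capacity cμ = 3·15.78 = 47.34/hr
ρ = λ/(cμ) = 4.26/47.34 = 0.08999
Stable ⇔ ρ < 1: YES
Spare capacity = cμ − λ = 47.34 − 4.26 = 43.08/hr

Final: ρ = 0.08999; stable; margin = 43.08/hr


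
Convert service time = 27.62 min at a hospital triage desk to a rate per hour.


μ = 1/(service time) in consistent units.
1 hour = 60 min, so μ = 60/27.62 = 2.1723 per hour

Final: 2.1723 /hr


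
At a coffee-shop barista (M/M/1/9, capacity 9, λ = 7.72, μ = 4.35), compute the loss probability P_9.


ρ = λ/μ = 7.72/4.35 = 1.7747
P_K = (1−ρ)ρ^K/(1−ρ^(K+1)) = (-0.7747·174.643486)/(1 − 309.942002)
= -135.298516/-308.942002 = 0.437941

Final: 0.437941


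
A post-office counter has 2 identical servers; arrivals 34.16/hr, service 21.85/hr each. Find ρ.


ρ = λ/(cμ) = 34.16/(2·21.85) = 34.16/43.70 = 0.7817

Final: 0.7817


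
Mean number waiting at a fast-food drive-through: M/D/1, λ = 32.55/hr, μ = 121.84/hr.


ρ = 32.55/121.84 = 0.2672
M/D/1: Lq = ρ²/(2(1−ρ)) = 0.07137/(2·0.7328) = 0.04869

Final: 0.04869


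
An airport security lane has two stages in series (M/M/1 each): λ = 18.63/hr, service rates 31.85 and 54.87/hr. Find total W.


Each node sees arrival rate λ = 18.63/hr (tandem ⇒ throughput preserved).
W₁ = 1/(μ₁−λ) = 1/(31.85−18.63) = 0.07564 hr
W₂ = 1/(μ₂−λ) = 1/(54.87−18.63) = 0.02759 hr
W_total = W₁ + W₂ = 0.07564 + 0.02759 = 0.10324 hr

Final: 0.10324 hr


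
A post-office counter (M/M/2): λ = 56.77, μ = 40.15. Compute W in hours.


a = 1.4139; ρ = 0.7070; P₀ = 0.171664
Lq = P₀·a^c·ρ/(c!(1−ρ)²) = 1.41288
Wq = Lq/λ = 1.41288/56.77 = 0.02489 hr
W = Wq + 1/μ = 0.02489 + 0.02491 = 0.04979 hr

Final: 0.04979 hr


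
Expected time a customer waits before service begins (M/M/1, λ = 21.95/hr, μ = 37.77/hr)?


ρ = 21.95/37.77 = 0.5811
Wq = ρ/(μ−λ) = 0.5811/(37.77 − 21.95) = 0.5811/15.82 = 0.03674 hr

Final: 0.03674 hr


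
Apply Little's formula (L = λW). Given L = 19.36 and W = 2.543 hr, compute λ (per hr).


λ = L/W = 19.36/2.543 = 7.6131 /hr

Final: 7.6131 /hr


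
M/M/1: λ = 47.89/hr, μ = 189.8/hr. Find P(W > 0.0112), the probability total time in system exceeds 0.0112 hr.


W ~ Exponential(μ−λ) for M/M/1.
μ − λ = 189.8 − 47.89 = 141.9100
P(W > t) = e^{−(μ−λ)t} = e^{−1.5894} = 0.204050

Final: 0.204050


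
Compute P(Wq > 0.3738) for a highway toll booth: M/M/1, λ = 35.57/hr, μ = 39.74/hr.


ρ = 35.57/39.74 = 0.8951
P(Wq > t) = ρ·e^{−(μ−λ)t} = 0.8951·e^{−1.5587}
= 0.8951·0.210400 = 0.188322

Final: 0.188322


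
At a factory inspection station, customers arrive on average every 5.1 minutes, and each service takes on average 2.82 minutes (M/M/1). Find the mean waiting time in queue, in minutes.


λ = 60/5.1 = 11.7647 /hr
μ = 60/2.82 = 21.2766 /hr
ρ = λ/μ = 11.7647/21.2766 = 0.5529
Wq = ρ/(μ−λ) = 0.5529/(21.2766−11.7647) = 0.05813 hr
In minutes: 0.05813·60 = 3.488 min

Final: 3.488 min


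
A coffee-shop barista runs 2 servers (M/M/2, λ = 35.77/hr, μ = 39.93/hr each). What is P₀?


a = λ/μ = 35.77/39.93 = 0.8958; ρ = a/c = 0.4479
Σ_{k=0}^{1} a^k/k! (terms k=0..1) = 1.00000 + 0.89582 = 1.89582
Tail: a^2/(2!(1−ρ)) = 0.80249/(2·0.5521) = 0.72677
P₀ = 1/(1.89582 + 0.72677) = 1/2.62259 = 0.381302

Final: 0.381302


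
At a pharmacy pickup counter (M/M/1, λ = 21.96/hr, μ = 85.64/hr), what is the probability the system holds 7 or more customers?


ρ = 21.96/85.64 = 0.2564
P(N ≥ n) = ρ^n = 0.2564^7 = 0.00007289

Final: 0.00007289


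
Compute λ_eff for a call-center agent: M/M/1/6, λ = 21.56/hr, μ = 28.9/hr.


ρ = 0.7460; P_K = (1−ρ)ρ^6/(1−ρ^7) = 0.050244
λ_eff = λ(1 − P_K) = 21.56·(1 − 0.050244) = 21.56·0.949756 = 20.4767 /hr

Final: 20.4767 /hr


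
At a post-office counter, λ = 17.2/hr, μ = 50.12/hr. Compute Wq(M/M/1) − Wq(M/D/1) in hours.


ρ = 17.2/50.12 = 0.3432
Wq(M/M/1) = ρ/(μ−λ) = 0.3432/32.92 = 0.01042 hr
Wq(M/D/1) = ρ/(2(μ−λ)) = 0.005212 hr
Savings = 0.01042 − 0.005212 = 0.005212 hr

Final: 0.005212 hr


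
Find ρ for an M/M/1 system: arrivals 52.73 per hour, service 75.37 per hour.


ρ = λ/μ = 52.73/75.37 = 0.6996

Final: 0.6996


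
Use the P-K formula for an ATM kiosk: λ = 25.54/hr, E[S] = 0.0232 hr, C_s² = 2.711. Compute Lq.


ρ = λ·E[S] = 25.54·0.0232 = 0.5925
Lq = ρ²(1+C_s²)/(2(1−ρ)) = 0.3511·(1+2.711)/(2·0.4075)
= 0.3511·3.7110/0.8149 = 1.59875

Final: 1.59875


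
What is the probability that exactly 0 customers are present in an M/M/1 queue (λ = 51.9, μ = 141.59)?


ρ = 51.9/141.59 = 0.3666
P_n = (1−ρ)·ρ^n = (1 − 0.3666)·0.3666^0 = 0.6334·1.000000 = 0.633449

Final: 0.633449


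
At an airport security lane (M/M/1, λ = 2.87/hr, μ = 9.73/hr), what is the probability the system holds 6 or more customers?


ρ = 2.87/9.73 = 0.2950
P(N ≥ n) = ρ^n = 0.2950^6 = 0.0006586

Final: 0.0006586


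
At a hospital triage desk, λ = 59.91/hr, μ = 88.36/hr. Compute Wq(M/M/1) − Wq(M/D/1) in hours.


ρ = 59.91/88.36 = 0.6780
Wq(M/M/1) = ρ/(μ−λ) = 0.6780/28.45 = 0.02383 hr
Wq(M/D/1) = ρ/(2(μ−λ)) = 0.01192 hr
Savings = 0.02383 − 0.01192 = 0.01192 hr

Final: 0.01192 hr


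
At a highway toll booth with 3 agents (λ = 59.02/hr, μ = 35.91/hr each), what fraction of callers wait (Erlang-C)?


a = λ/μ = 1.6436; ρ = a/3 = 0.5479
P₀ = 0.177598 (from M/M/c formula)
C(c,a) = [a^c/(c!(1−ρ))]·P₀ = [4.43968/(6·0.4521)]·0.177598
= 1.63651·0.177598 = 0.290641

Final: 0.290641


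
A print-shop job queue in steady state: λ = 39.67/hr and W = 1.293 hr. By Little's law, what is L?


L = λW = 39.67·1.293 = 51.2933

Final: 51.2933


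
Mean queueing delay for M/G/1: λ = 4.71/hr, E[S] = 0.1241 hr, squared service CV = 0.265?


ρ = λ·E[S] = 4.71·0.1241 = 0.5845
E[S²] = E[S]²(1+C_s²) = 0.1241²·(1+0.265) = 0.019482
Wq = λ·E[S²]/(2(1−ρ)) = 4.71·0.019482/(2·0.4155) = 0.11042 hr

Final: 0.11042 hr


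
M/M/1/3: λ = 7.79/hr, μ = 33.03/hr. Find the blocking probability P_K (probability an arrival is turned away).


ρ = λ/μ = 7.79/33.03 = 0.2358
P_K = (1−ρ)ρ^K/(1−ρ^(K+1)) = (0.7642·0.013119)/(1 − 0.003094)
= 0.010025/0.996906 = 0.010056

Final: 0.010056


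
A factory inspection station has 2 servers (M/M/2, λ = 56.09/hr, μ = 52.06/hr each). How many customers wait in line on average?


a = λ/μ = 1.0774; ρ = a/2 = 0.5387
P₀ = 0.299794
Lq = P₀·a^c·ρ / (c!·(1−ρ)²) = 0.299794·1.16081·0.5387/(2·0.21279)
= 0.44050

Final: 0.44050


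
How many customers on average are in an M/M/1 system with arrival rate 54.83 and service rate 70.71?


ρ = λ/μ = 54.83/70.71 = 0.7754
L = ρ/(1−ρ) = 0.7754/(1 − 0.7754) = 0.7754/0.2246 = 3.4528

Final: 3.4528


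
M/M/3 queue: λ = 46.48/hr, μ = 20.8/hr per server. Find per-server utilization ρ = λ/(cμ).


ρ = λ/(cμ) = 46.48/(3·20.8) = 46.48/62.40 = 0.7449

Final: 0.7449


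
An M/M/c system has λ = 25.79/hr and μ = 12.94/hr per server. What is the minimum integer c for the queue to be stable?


Stability requires cμ > λ ⇔ c > λ/μ.
λ/μ = 25.79/12.94 = 1.9930
Minimum integer c = ⌊1.9930⌋ + 1 = 2
Check: 2·12.94 = 25.88 > 25.79, while 1·12.94 = 12.94 ≤ 25.79

Final: 2 servers


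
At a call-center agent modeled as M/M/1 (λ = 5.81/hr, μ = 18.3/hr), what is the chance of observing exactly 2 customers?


ρ = 5.81/18.3 = 0.3175
P_n = (1−ρ)·ρ^n = (1 − 0.3175)·0.3175^2 = 0.6825·0.100798 = 0.068796

Final: 0.068796


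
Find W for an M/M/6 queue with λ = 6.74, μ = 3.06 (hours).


a = 2.2026; ρ = 0.3671; P₀ = 0.110221
Lq = P₀·a^c·ρ/(c!(1−ρ)²) = 0.01602
Wq = Lq/λ = 0.01602/6.74 = 0.002377 hr
W = Wq + 1/μ = 0.002377 + 0.32680 = 0.32917 hr

Final: 0.32917 hr


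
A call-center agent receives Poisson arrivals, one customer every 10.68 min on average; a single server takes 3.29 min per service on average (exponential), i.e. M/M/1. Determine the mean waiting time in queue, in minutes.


λ = 60/10.68 = 5.6180 /hr
μ = 60/3.29 = 18.2371 /hr
ρ = λ/μ = 5.6180/18.2371 = 0.3081
Wq = ρ/(μ−λ) = 0.3081/(18.2371−5.6180) = 0.02441 hr
In minutes: 0.02441·60 = 1.465 min

Final: 1.465 min


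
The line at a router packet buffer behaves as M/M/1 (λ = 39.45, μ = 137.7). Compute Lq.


ρ = 39.45/137.7 = 0.2865
Lq = ρ²/(1−ρ) = 0.08208/0.7135 = 0.1150

Final: 0.1150


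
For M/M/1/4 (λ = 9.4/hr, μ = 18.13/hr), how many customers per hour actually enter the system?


ρ = 0.5185; P_K = (1−ρ)ρ^4/(1−ρ^5) = 0.036151
λ_eff = λ(1 − P_K) = 9.4·(1 − 0.036151) = 9.4·0.963849 = 9.0602 /hr

Final: 9.0602 /hr


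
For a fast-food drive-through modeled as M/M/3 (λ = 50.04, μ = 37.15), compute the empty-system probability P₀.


a = λ/μ = 50.04/37.15 = 1.3470; ρ = a/c = 0.4490
Σ_{k=0}^{2} a^k/k! (terms k=0..2) = 1.00000 + 1.34697 + 0.90717 = 3.25414
Tail: a^3/(3!(1−ρ)) = 2.44386/(6·0.5510) = 0.73921
P₀ = 1/(3.25414 + 0.73921) = 1/3.99334 = 0.250417

Final: 0.250417


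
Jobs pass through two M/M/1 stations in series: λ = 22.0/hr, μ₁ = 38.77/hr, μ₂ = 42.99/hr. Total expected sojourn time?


Each node sees arrival rate λ = 22.0/hr (tandem ⇒ throughput preserved).
W₁ = 1/(μ₁−λ) = 1/(38.77−22.0) = 0.05963 hr
W₂ = 1/(μ₂−λ) = 1/(42.99−22.0) = 0.04764 hr
W_total = W₁ + W₂ = 0.05963 + 0.04764 = 0.10727 hr

Final: 0.10727 hr


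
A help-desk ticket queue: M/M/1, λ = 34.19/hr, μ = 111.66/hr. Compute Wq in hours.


ρ = 34.19/111.66 = 0.3062
Wq = ρ/(μ−λ) = 0.3062/(111.66 − 34.19) = 0.3062/77.47 = 0.003952 hr

Final: 0.003952 hr


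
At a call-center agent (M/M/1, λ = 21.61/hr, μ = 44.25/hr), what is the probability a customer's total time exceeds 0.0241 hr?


W ~ Exponential(μ−λ) for M/M/1.
μ − λ = 44.25 − 21.61 = 22.6400
P(W > t) = e^{−(μ−λ)t} = e^{−0.5456} = 0.579480

Final: 0.579480


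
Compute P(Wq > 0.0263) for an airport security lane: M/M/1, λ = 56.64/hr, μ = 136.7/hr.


ρ = 56.64/136.7 = 0.4143
P(Wq > t) = ρ·e^{−(μ−λ)t} = 0.4143·e^{−2.1056}
= 0.4143·0.121775 = 0.050456

Final: 0.050456


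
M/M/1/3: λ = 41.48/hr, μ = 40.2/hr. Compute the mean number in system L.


ρ = 41.48/40.2 = 1.0318
L = ρ[1 − (K+1)ρ^K + Kρ^(K+1)] / [(1−ρ)(1−ρ^(K+1))]
Numerator: 1.0318·(1 − 4·1.098596 + 3·1.133576) = 0.006546
Denominator: (-0.03184)·(-0.133576) = 0.004253
L = 0.006546/0.004253 = 1.5392

Final: 1.5392


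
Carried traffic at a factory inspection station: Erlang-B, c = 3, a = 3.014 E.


B(3,3.014) = 0.347828 (Erlang-B)
Carried load = a(1 − B) = 3.014·(1 − 0.347828) = 3.014·0.652172 = 1.9656 E

Final: 1.9656 Erlangs


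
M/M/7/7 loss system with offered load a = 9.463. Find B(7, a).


B(c,a) = (a^c/c!) / Σ_{k=0}^{c} a^k/k!
a^7/7! = 1348.252841
Σ terms (k=0..7): 1.00000 + 9.46300 + 44.77418 + 141.23270 + 334.12127 + 632.35791 + 997.33381 + 1348.25284 = 3508.535718
B = 1348.252841/3508.535718 = 0.384278

Final: 0.384278


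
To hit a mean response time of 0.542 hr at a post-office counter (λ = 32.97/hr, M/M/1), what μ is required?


W = 1/(μ−λ) ⇒ μ − λ = 1/W = 1/0.542 = 1.8450
μ = λ + 1/W = 32.97 + 1.8450 = 34.8150 per hr

Final: 34.8150 /hr


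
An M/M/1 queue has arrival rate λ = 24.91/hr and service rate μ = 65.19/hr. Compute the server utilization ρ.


ρ = λ/μ = 24.91/65.19 = 0.3821

Final: 0.3821


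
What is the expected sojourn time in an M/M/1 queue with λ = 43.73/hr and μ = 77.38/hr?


W = 1/(μ−λ) = 1/(77.38 − 43.73) = 1/33.65 = 0.02972 hr

Final: 0.02972 hr


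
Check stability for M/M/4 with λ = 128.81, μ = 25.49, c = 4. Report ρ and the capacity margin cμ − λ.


Total capacity cμ = 4·25.49 = 101.96/hr
ρ = λ/(cμ) = 128.81/101.96 = 1.2633
Stable ⇔ ρ < 1: NO
Spare capacity = cμ − λ = 101.96 − 128.81 = -26.85/hr

Final: ρ = 1.2633; unstable; margin = -26.85/hr


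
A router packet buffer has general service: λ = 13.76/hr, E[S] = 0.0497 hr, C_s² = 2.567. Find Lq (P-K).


ρ = λ·E[S] = 13.76·0.0497 = 0.6839
Lq = ρ²(1+C_s²)/(2(1−ρ)) = 0.4677·(1+2.567)/(2·0.3161)
= 0.4677·3.5670/0.6323 = 2.63852

Final: 2.63852


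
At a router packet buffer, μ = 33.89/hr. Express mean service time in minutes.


Mean service time = 1/μ = 1/33.89 hour = 0.02951 hour
In minutes: 0.02951 × 60 = 1.7704 min

Final: 1.7704 min


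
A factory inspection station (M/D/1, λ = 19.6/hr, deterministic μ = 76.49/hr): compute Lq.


ρ = 19.6/76.49 = 0.2562
M/D/1: Lq = ρ²/(2(1−ρ)) = 0.06566/(2·0.7438) = 0.04414

Final: 0.04414


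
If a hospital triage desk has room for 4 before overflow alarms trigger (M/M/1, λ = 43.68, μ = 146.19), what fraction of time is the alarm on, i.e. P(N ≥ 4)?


ρ = 43.68/146.19 = 0.2988
P(N ≥ n) = ρ^n = 0.2988^4 = 0.007970

Final: 0.007970


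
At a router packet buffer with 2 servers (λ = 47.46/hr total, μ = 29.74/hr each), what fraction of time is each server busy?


ρ = λ/(cμ) = 47.46/(2·29.74) = 47.46/59.48 = 0.7979

Final: 0.7979


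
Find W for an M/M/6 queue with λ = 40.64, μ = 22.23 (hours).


a = 1.8282; ρ = 0.3047; P₀ = 0.160572
Lq = P₀·a^c·ρ/(c!(1−ρ)²) = 0.005247
Wq = Lq/λ = 0.005247/40.64 = 0.0001291 hr
W = Wq + 1/μ = 0.0001291 + 0.04498 = 0.04511 hr

Final: 0.04511 hr


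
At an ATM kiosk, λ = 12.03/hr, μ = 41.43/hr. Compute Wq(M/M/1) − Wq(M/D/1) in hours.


ρ = 12.03/41.43 = 0.2904
Wq(M/M/1) = ρ/(μ−λ) = 0.2904/29.40 = 0.009877 hr
Wq(M/D/1) = ρ/(2(μ−λ)) = 0.004938 hr
Savings = 0.009877 − 0.004938 = 0.004938 hr

Final: 0.004938 hr


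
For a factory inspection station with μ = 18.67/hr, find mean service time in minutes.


Mean service time = 1/μ = 1/18.67 hour = 0.05356 hour
In minutes: 0.05356 × 60 = 3.2137 min

Final: 3.2137 min


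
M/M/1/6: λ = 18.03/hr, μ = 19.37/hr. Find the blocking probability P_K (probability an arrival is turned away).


ρ = λ/μ = 18.03/19.37 = 0.9308
P_K = (1−ρ)ρ^K/(1−ρ^(K+1)) = (0.06918·0.650424)/(1 − 0.605428)
= 0.044996/0.394572 = 0.114037

Final: 0.114037


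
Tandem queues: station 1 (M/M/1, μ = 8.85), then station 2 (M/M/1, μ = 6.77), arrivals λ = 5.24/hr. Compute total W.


Each node sees arrival rate λ = 5.24/hr (tandem ⇒ throughput preserved).
W₁ = 1/(μ₁−λ) = 1/(8.85−5.24) = 0.27701 hr
W₂ = 1/(μ₂−λ) = 1/(6.77−5.24) = 0.65359 hr
W_total = W₁ + W₂ = 0.27701 + 0.65359 = 0.93060 hr

Final: 0.93060 hr


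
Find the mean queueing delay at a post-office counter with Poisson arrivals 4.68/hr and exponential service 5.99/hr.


ρ = 4.68/5.99 = 0.7813
Wq = ρ/(μ−λ) = 0.7813/(5.99 − 4.68) = 0.7813/1.31 = 0.5964 hr

Final: 0.5964 hr


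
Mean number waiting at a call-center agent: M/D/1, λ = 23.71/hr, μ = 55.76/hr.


ρ = 23.71/55.76 = 0.4252
M/D/1: Lq = ρ²/(2(1−ρ)) = 0.1808/(2·0.5748) = 0.15728

Final: 0.15728


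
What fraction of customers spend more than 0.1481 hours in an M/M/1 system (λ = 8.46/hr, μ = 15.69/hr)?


W ~ Exponential(μ−λ) for M/M/1.
μ − λ = 15.69 − 8.46 = 7.2300
P(W > t) = e^{−(μ−λ)t} = e^{−1.0708} = 0.342747

Final: 0.342747


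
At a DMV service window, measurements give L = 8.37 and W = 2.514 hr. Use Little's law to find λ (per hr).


λ = L/W = 8.37/2.514 = 3.3294 /hr

Final: 3.3294 /hr


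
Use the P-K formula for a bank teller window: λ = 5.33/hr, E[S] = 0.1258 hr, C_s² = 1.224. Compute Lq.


ρ = λ·E[S] = 5.33·0.1258 = 0.6705
Lq = ρ²(1+C_s²)/(2(1−ρ)) = 0.4496·(1+1.224)/(2·0.3295)
= 0.4496·2.2240/0.6590 = 1.51734

Final: 1.51734


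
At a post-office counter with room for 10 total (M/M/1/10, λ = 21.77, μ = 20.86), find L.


ρ = 21.77/20.86 = 1.0436
L = ρ[1 − (K+1)ρ^K + Kρ^(K+1)] / [(1−ρ)(1−ρ^(K+1))]
Numerator: 1.0436·(1 − 11·1.532644 + 10·1.599504) = 0.141890
Denominator: (-0.04362)·(-0.599504) = 0.026153
L = 0.141890/0.026153 = 5.4254

Final: 5.4254


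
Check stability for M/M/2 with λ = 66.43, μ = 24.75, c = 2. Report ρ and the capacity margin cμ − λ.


Total capacity cμ = 2·24.75 = 49.50/hr
ρ = λ/(cμ) = 66.43/49.50 = 1.3420
Stable ⇔ ρ < 1: NO
Spare capacity = cμ − λ = 49.50 − 66.43 = -16.93/hr

Final: ρ = 1.3420; unstable; margin = -16.93/hr


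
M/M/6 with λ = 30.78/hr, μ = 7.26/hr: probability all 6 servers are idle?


a = λ/μ = 30.78/7.26 = 4.2397; ρ = a/c = 0.7066
Σ_{k=0}^{5} a^k/k! (terms k=0..5) = 1.00000 + 4.23967 + 8.98740 + 12.70120 + 13.46222 + 11.41507 = 51.80556
Tail: a^6/(6!(1−ρ)) = 5807.53678/(720·0.2934) = 27.49264
P₀ = 1/(51.80556 + 27.49264) = 1/79.29821 = 0.012611

Final: 0.012611


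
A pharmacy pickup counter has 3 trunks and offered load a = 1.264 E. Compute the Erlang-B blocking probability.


B(c,a) = (a^c/c!) / Σ_{k=0}^{c} a^k/k!
a^3/3! = 0.336581
Σ terms (k=0..3): 1.00000 + 1.26400 + 0.79885 + 0.33658 = 3.399429
B = 0.336581/3.399429 = 0.099011

Final: 0.099011


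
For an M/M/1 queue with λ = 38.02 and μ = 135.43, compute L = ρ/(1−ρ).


ρ = λ/μ = 38.02/135.43 = 0.2807
L = ρ/(1−ρ) = 0.2807/(1 − 0.2807) = 0.2807/0.7193 = 0.3903

Final: 0.3903


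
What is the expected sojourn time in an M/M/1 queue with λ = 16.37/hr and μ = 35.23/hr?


W = 1/(μ−λ) = 1/(35.23 − 16.37) = 1/18.86 = 0.05302 hr

Final: 0.05302 hr


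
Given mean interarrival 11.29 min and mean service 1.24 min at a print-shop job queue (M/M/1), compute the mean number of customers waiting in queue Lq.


λ = 60/11.29 = 5.3144 /hr
μ = 60/1.24 = 48.3871 /hr
ρ = λ/μ = 5.3144/48.3871 = 0.1098
Lq = ρ²/(1−ρ) = 0.01206/0.8902 = 0.01355

Final: 0.01355


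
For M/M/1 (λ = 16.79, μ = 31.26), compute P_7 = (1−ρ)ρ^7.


ρ = 16.79/31.26 = 0.5371
P_n = (1−ρ)·ρ^n = (1 − 0.5371)·0.5371^7 = 0.4629·0.012895 = 0.005969

Final: 0.005969


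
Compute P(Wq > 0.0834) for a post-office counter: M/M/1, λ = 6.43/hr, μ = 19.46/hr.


ρ = 6.43/19.46 = 0.3304
P(Wq > t) = ρ·e^{−(μ−λ)t} = 0.3304·e^{−1.0867}
= 0.3304·0.337327 = 0.111460

Final: 0.111460


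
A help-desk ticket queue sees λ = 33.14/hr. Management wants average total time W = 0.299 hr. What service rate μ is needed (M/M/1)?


W = 1/(μ−λ) ⇒ μ − λ = 1/W = 1/0.299 = 3.3445
μ = λ + 1/W = 33.14 + 3.3445 = 36.4845 per hr

Final: 36.4845 /hr


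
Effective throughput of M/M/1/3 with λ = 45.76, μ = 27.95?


ρ = 1.6372; P_K = (1−ρ)ρ^3/(1−ρ^4) = 0.452133
λ_eff = λ(1 − P_K) = 45.76·(1 − 0.452133) = 45.76·0.547867 = 25.0704 /hr

Final: 25.0704 /hr


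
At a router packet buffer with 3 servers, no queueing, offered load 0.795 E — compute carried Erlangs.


B(3,0.795) = 0.038156 (Erlang-B)
Carried load = a(1 − B) = 0.795·(1 − 0.038156) = 0.795·0.961844 = 0.7647 E

Final: 0.7647 Erlangs


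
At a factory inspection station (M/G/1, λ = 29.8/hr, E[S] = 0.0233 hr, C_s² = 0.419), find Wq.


ρ = λ·E[S] = 29.8·0.0233 = 0.6943
E[S²] = E[S]²(1+C_s²) = 0.0233²·(1+0.419) = 0.0007704
Wq = λ·E[S²]/(2(1−ρ)) = 29.8·0.0007704/(2·0.3057) = 0.03755 hr

Final: 0.03755 hr


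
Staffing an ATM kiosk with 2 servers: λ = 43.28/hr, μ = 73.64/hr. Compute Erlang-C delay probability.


a = λ/μ = 0.5877; ρ = a/2 = 0.2939
P₀ = 0.545760 (from M/M/c formula)
C(c,a) = [a^c/(c!(1−ρ))]·P₀ = [0.34542/(2·0.7061)]·0.545760
= 0.24458·0.545760 = 0.133484

Final: 0.133484


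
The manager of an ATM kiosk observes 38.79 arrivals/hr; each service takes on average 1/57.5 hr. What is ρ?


ρ = λ/μ = 38.79/57.5 = 0.6746

Final: 0.6746


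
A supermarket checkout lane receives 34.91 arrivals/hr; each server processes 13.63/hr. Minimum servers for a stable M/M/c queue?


Stability requires cμ > λ ⇔ c > λ/μ.
λ/μ = 34.91/13.63 = 2.5613
Minimum integer c = ⌊2.5613⌋ + 1 = 3
Check: 3·13.63 = 40.89 > 34.91, while 2·13.63 = 27.26 ≤ 34.91

Final: 3 servers


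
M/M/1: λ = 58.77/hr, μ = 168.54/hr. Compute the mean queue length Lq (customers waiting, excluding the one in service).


ρ = 58.77/168.54 = 0.3487
Lq = ρ²/(1−ρ) = 0.1216/0.6513 = 0.1867

Final: 0.1867


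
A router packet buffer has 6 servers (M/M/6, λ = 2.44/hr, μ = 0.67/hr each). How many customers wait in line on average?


a = λ/μ = 3.6418; ρ = a/6 = 0.6070
P₀ = 0.024855
Lq = P₀·a^c·ρ / (c!·(1−ρ)²) = 0.024855·2332.86787·0.6070/(720·0.15448)
= 0.31642

Final: 0.31642


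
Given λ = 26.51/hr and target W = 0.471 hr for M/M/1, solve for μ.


W = 1/(μ−λ) ⇒ μ − λ = 1/W = 1/0.471 = 2.1231
μ = λ + 1/W = 26.51 + 2.1231 = 28.6331 per hr

Final: 28.6331 /hr


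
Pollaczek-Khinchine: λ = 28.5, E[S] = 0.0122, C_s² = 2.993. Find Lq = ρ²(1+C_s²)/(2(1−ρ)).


ρ = λ·E[S] = 28.5·0.0122 = 0.3477
Lq = ρ²(1+C_s²)/(2(1−ρ)) = 0.1209·(1+2.993)/(2·0.6523)
= 0.1209·3.9930/1.3046 = 0.37003

Final: 0.37003


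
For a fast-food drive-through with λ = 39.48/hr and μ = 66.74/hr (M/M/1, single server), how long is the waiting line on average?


ρ = 39.48/66.74 = 0.5915
Lq = ρ²/(1−ρ) = 0.3499/0.4085 = 0.8567

Final: 0.8567


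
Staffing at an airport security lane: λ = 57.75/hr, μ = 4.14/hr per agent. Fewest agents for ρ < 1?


Stability requires cμ > λ ⇔ c > λ/μ.
λ/μ = 57.75/4.14 = 13.9493
Minimum integer c = ⌊13.9493⌋ + 1 = 14
Check: 14·4.14 = 57.96 > 57.75, while 13·4.14 = 53.82 ≤ 57.75

Final: 14 servers


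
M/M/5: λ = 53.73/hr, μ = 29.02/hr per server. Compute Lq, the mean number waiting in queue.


a = λ/μ = 1.8515; ρ = a/5 = 0.3703
P₀ = 0.156230
Lq = P₀·a^c·ρ / (c!·(1−ρ)²) = 0.156230·21.75691·0.3703/(120·0.39653)
= 0.02645

Final: 0.02645


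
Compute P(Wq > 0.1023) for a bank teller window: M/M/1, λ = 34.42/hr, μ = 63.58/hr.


ρ = 34.42/63.58 = 0.5414
P(Wq > t) = ρ·e^{−(μ−λ)t} = 0.5414·e^{−2.9831}
= 0.5414·0.050637 = 0.027413

Final: 0.027413


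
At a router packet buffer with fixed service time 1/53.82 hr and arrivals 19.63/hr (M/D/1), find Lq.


ρ = 19.63/53.82 = 0.3647
M/D/1: Lq = ρ²/(2(1−ρ)) = 0.1330/(2·0.6353) = 0.10471

Final: 0.10471


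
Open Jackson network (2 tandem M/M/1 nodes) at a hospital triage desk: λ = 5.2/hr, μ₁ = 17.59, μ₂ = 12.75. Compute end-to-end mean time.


Each node sees arrival rate λ = 5.2/hr (tandem ⇒ throughput preserved).
W₁ = 1/(μ₁−λ) = 1/(17.59−5.2) = 0.08071 hr
W₂ = 1/(μ₂−λ) = 1/(12.75−5.2) = 0.13245 hr
W_total = W₁ + W₂ = 0.08071 + 0.13245 = 0.21316 hr

Final: 0.21316 hr


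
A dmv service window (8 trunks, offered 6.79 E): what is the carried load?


B(8,6.79) = 0.166739 (Erlang-B)
Carried load = a(1 − B) = 6.79·(1 − 0.166739) = 6.79·0.833261 = 5.6578 E

Final: 5.6578 Erlangs


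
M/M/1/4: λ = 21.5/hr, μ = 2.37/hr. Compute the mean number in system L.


ρ = 21.5/2.37 = 9.0717
L = ρ[1 − (K+1)ρ^K + Kρ^(K+1)] / [(1−ρ)(1−ρ^(K+1))]
Numerator: 9.0717·(1 − 5·6772.678431 + 4·61439.909813) = 1922274.604486
Denominator: (-8.0717)·(-61438.909813) = 495918.288912
L = 1922274.604486/495918.288912 = 3.8762

Final: 3.8762


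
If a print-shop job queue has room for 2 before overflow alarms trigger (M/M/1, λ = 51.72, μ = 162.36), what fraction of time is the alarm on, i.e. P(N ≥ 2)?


ρ = 51.72/162.36 = 0.3186
P(N ≥ n) = ρ^n = 0.3186^2 = 0.101475

Final: 0.101475


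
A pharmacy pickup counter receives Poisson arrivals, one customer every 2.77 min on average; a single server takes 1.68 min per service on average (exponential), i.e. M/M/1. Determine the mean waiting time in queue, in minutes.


λ = 60/2.77 = 21.6606 /hr
μ = 60/1.68 = 35.7143 /hr
ρ = λ/μ = 21.6606/35.7143 = 0.6065
Wq = ρ/(μ−λ) = 0.6065/(35.7143−21.6606) = 0.04316 hr
In minutes: 0.04316·60 = 2.589 min

Final: 2.589 min


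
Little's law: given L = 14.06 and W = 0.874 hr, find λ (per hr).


λ = L/W = 14.06/0.874 = 16.0870 /hr

Final: 16.0870 /hr


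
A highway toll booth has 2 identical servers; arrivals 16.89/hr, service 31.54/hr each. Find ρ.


ρ = λ/(cμ) = 16.89/(2·31.54) = 16.89/63.08 = 0.2678

Final: 0.2678


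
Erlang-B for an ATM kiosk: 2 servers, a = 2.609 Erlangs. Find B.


B(c,a) = (a^c/c!) / Σ_{k=0}^{c} a^k/k!
a^2/2! = 3.403440
Σ terms (k=0..2): 1.00000 + 2.60900 + 3.40344 = 7.012441
B = 3.403440/7.012441 = 0.485343

Final: 0.485343


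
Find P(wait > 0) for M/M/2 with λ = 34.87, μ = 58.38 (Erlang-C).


a = λ/μ = 0.5973; ρ = a/2 = 0.2986
P₀ = 0.540065 (from M/M/c formula)
C(c,a) = [a^c/(c!(1−ρ))]·P₀ = [0.35676/(2·0.7014)]·0.540065
= 0.25434·0.540065 = 0.137358

Final: 0.137358


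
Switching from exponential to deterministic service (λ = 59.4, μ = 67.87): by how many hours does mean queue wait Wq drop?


ρ = 59.4/67.87 = 0.8752
Wq(M/M/1) = ρ/(μ−λ) = 0.8752/8.47 = 0.10333 hr
Wq(M/D/1) = ρ/(2(μ−λ)) = 0.05166 hr
Savings = 0.10333 − 0.05166 = 0.05166 hr

Final: 0.05166 hr


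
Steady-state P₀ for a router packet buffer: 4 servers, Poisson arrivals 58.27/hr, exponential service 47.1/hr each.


a = λ/μ = 58.27/47.1 = 1.2372; ρ = a/c = 0.3093
Σ_{k=0}^{3} a^k/k! (terms k=0..3) = 1.00000 + 1.23715 + 0.76528 + 0.31559 = 3.31802
Tail: a^4/(4!(1−ρ)) = 2.34259/(24·0.6907) = 0.14132
P₀ = 1/(3.31802 + 0.14132) = 1/3.45933 = 0.289073

Final: 0.289073


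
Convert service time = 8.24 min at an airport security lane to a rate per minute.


μ = 1/(service time) in consistent units.
1 minute = 1 min, so μ = 1/8.24 = 0.1214 per minute

Final: 0.1214 /min


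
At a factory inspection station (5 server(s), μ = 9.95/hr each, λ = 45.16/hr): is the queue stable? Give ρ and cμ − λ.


Total capacity cμ = 5·9.95 = 49.75/hr
ρ = λ/(cμ) = 45.16/49.75 = 0.9077
Stable ⇔ ρ < 1: YES
Spare capacity = cμ − λ = 49.75 − 45.16 = 4.59/hr

Final: ρ = 0.9077; stable; margin = 4.59/hr


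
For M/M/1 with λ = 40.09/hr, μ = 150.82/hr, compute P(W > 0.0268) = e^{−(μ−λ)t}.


W ~ Exponential(μ−λ) for M/M/1.
μ − λ = 150.82 − 40.09 = 110.7300
P(W > t) = e^{−(μ−λ)t} = e^{−2.9676} = 0.051428

Final: 0.051428


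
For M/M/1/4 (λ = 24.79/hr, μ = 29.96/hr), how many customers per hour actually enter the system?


ρ = 0.8274; P_K = (1−ρ)ρ^4/(1−ρ^5) = 0.132141
λ_eff = λ(1 − P_K) = 24.79·(1 − 0.132141) = 24.79·0.867859 = 21.5142 /hr

Final: 21.5142 /hr


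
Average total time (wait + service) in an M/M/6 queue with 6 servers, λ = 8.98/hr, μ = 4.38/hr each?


a = 2.0502; ρ = 0.3417; P₀ = 0.128484
Lq = P₀·a^c·ρ/(c!(1−ρ)²) = 0.01045
Wq = Lq/λ = 0.01045/8.98 = 0.001164 hr
W = Wq + 1/μ = 0.001164 + 0.22831 = 0.22947 hr

Final: 0.22947 hr


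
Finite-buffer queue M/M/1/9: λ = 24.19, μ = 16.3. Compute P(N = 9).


ρ = λ/μ = 24.19/16.3 = 1.4840
P_K = (1−ρ)ρ^K/(1−ρ^(K+1)) = (-0.4840·34.916795)/(1 − 51.818238)
= -16.901443/-50.818238 = 0.332586

Final: 0.332586


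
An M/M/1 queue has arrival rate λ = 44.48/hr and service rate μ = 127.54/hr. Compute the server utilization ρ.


ρ = λ/μ = 44.48/127.54 = 0.3488

Final: 0.3488


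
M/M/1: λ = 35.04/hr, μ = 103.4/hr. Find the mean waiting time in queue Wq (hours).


ρ = 35.04/103.4 = 0.3389
Wq = ρ/(μ−λ) = 0.3389/(103.4 − 35.04) = 0.3389/68.36 = 0.004957 hr

Final: 0.004957 hr


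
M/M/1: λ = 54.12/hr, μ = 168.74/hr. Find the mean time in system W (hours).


W = 1/(μ−λ) = 1/(168.74 − 54.12) = 1/114.62 = 0.008724 hr

Final: 0.008724 hr


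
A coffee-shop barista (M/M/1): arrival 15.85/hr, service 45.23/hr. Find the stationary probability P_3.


ρ = 15.85/45.23 = 0.3504
P_n = (1−ρ)·ρ^n = (1 − 0.3504)·0.3504^3 = 0.6496·0.043034 = 0.027953

Final: 0.027953


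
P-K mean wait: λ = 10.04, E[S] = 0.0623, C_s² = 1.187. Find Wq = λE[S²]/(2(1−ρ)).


ρ = λ·E[S] = 10.04·0.0623 = 0.6255
E[S²] = E[S]²(1+C_s²) = 0.0623²·(1+1.187) = 0.008488
Wq = λ·E[S²]/(2(1−ρ)) = 10.04·0.008488/(2·0.3745) = 0.11378 hr

Final: 0.11378 hr


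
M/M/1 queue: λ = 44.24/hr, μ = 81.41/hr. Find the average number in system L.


ρ = λ/μ = 44.24/81.41 = 0.5434
L = ρ/(1−ρ) = 0.5434/(1 − 0.5434) = 0.5434/0.4566 = 1.1902

Final: 1.1902


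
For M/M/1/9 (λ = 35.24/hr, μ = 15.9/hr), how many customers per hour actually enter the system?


ρ = 2.2164; P_K = (1−ρ)ρ^9/(1−ρ^10) = 0.549000
λ_eff = λ(1 − P_K) = 35.24·(1 − 0.549000) = 35.24·0.451000 = 15.8932 /hr

Final: 15.8932 /hr


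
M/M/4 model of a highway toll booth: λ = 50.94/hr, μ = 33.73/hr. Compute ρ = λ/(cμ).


ρ = λ/(cμ) = 50.94/(4·33.73) = 50.94/134.92 = 0.3776

Final: 0.3776


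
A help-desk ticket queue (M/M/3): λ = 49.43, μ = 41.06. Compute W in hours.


a = 1.2038; ρ = 0.4013; P₀ = 0.292899
Lq = P₀·a^c·ρ/(c!(1−ρ)²) = 0.09534
Wq = Lq/λ = 0.09534/49.43 = 0.001929 hr
W = Wq + 1/μ = 0.001929 + 0.02435 = 0.02628 hr

Final: 0.02628 hr


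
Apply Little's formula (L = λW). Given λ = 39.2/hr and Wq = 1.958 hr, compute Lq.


Lq = λWq = 39.2·1.958 = 76.7536

Final: 76.7536


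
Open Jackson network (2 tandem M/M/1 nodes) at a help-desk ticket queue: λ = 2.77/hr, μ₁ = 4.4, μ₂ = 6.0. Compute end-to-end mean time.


Each node sees arrival rate λ = 2.77/hr (tandem ⇒ throughput preserved).
W₁ = 1/(μ₁−λ) = 1/(4.4−2.77) = 0.61350 hr
W₂ = 1/(μ₂−λ) = 1/(6.0−2.77) = 0.30960 hr
W_total = W₁ + W₂ = 0.61350 + 0.30960 = 0.92309 hr

Final: 0.92309 hr


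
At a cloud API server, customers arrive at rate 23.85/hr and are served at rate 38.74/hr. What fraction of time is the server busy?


ρ = λ/μ = 23.85/38.74 = 0.6156

Final: 0.6156


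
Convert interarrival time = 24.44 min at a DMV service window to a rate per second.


λ = 1/(interarrival time) in consistent units.
1 second = 0.0166667 min, so λ = 0.0166667/24.44 = 0.0006819 per second

Final: 0.0006819 /sec
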